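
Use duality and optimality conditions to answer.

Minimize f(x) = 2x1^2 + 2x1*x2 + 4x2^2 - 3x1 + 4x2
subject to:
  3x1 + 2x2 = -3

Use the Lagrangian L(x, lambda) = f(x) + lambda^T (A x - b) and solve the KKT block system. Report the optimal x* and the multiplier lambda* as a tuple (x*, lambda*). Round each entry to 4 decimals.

Form the Lagrangian:
  L(x, lambda) = (1/2) x^T Q x + c^T x + lambda^T (A x - b)
Stationarity (grad_x L = 0): Q x + c + A^T lambda = 0.
Primal feasibility: A x = b.

This gives the KKT block system:
  [ Q   A^T ] [ x     ]   [-c ]
  [ A    0  ] [ lambda ] = [ b ]

Solving the linear system:
  x*      = (-0.375, -0.9375)
  lambda* = (2.125)
  f(x*)   = 1.875

x* = (-0.375, -0.9375), lambda* = (2.125)


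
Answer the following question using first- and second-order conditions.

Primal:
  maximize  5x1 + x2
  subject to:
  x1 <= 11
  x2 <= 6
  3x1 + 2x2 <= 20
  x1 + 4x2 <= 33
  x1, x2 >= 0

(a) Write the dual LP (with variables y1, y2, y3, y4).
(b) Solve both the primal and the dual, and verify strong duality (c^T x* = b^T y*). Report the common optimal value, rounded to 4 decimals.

The standard primal-dual pair for 'max c^T x s.t. A x <= b, x >= 0' is:
  Dual:  min b^T y  s.t.  A^T y >= c,  y >= 0.

So the dual LP is:
  minimize  11y1 + 6y2 + 20y3 + 33y4
  subject to:
    y1 + 3y3 + y4 >= 5
    y2 + 2y3 + 4y4 >= 1
    y1, y2, y3, y4 >= 0

Solving the primal: x* = (6.6667, 0).
  primal value c^T x* = 33.3333.
Solving the dual: y* = (0, 0, 1.6667, 0).
  dual value b^T y* = 33.3333.
Strong duality: c^T x* = b^T y*. Confirmed.

33.3333


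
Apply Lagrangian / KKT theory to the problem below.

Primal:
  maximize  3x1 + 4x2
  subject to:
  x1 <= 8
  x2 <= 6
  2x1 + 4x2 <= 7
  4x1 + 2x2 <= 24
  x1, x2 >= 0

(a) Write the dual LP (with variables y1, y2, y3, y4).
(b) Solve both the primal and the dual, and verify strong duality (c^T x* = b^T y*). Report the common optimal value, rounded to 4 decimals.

The standard primal-dual pair for 'max c^T x s.t. A x <= b, x >= 0' is:
  Dual:  min b^T y  s.t.  A^T y >= c,  y >= 0.

So the dual LP is:
  minimize  8y1 + 6y2 + 7y3 + 24y4
  subject to:
    y1 + 2y3 + 4y4 >= 3
    y2 + 4y3 + 2y4 >= 4
    y1, y2, y3, y4 >= 0

Solving the primal: x* = (3.5, 0).
  primal value c^T x* = 10.5.
Solving the dual: y* = (0, 0, 1.5, 0).
  dual value b^T y* = 10.5.
Strong duality: c^T x* = b^T y*. Confirmed.

10.5


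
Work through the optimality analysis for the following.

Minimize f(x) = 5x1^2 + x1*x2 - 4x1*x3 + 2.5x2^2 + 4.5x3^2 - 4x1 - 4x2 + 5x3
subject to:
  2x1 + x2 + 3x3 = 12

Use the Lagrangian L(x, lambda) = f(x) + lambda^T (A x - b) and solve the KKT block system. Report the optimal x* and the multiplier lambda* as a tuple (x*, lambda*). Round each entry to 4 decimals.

Form the Lagrangian:
  L(x, lambda) = (1/2) x^T Q x + c^T x + lambda^T (A x - b)
Stationarity (grad_x L = 0): Q x + c + A^T lambda = 0.
Primal feasibility: A x = b.

This gives the KKT block system:
  [ Q   A^T ] [ x     ]   [-c ]
  [ A    0  ] [ lambda ] = [ b ]

Solving the linear system:
  x*      = (2.1337, 1.4034, 2.1097)
  lambda* = (-5.1509)
  f(x*)   = 29.1051

x* = (2.1337, 1.4034, 2.1097), lambda* = (-5.1509)


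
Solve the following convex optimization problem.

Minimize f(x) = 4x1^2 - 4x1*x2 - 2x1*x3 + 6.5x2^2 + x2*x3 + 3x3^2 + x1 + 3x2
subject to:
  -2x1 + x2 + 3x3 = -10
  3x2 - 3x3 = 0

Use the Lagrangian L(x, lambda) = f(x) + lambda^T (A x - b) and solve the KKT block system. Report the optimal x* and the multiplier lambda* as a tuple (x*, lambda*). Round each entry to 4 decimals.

Form the Lagrangian:
  L(x, lambda) = (1/2) x^T Q x + c^T x + lambda^T (A x - b)
Stationarity (grad_x L = 0): Q x + c + A^T lambda = 0.
Primal feasibility: A x = b.

This gives the KKT block system:
  [ Q   A^T ] [ x     ]   [-c ]
  [ A    0  ] [ lambda ] = [ b ]

Solving the linear system:
  x*      = (1.2069, -1.8966, -1.8966)
  lambda* = (11.0172, 5.7874)
  f(x*)   = 52.8448

x* = (1.2069, -1.8966, -1.8966), lambda* = (11.0172, 5.7874)


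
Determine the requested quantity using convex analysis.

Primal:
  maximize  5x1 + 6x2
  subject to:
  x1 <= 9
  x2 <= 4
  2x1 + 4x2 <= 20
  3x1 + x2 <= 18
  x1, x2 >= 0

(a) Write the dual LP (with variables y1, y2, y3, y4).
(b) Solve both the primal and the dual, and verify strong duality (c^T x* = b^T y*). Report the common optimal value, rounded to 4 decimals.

The standard primal-dual pair for 'max c^T x s.t. A x <= b, x >= 0' is:
  Dual:  min b^T y  s.t.  A^T y >= c,  y >= 0.

So the dual LP is:
  minimize  9y1 + 4y2 + 20y3 + 18y4
  subject to:
    y1 + 2y3 + 3y4 >= 5
    y2 + 4y3 + y4 >= 6
    y1, y2, y3, y4 >= 0

Solving the primal: x* = (5.2, 2.4).
  primal value c^T x* = 40.4.
Solving the dual: y* = (0, 0, 1.3, 0.8).
  dual value b^T y* = 40.4.
Strong duality: c^T x* = b^T y*. Confirmed.

40.4


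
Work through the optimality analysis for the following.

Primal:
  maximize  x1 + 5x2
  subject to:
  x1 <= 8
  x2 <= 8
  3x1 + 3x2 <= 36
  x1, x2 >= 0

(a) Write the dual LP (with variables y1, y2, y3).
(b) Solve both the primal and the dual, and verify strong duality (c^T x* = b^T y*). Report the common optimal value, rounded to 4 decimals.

The standard primal-dual pair for 'max c^T x s.t. A x <= b, x >= 0' is:
  Dual:  min b^T y  s.t.  A^T y >= c,  y >= 0.

So the dual LP is:
  minimize  8y1 + 8y2 + 36y3
  subject to:
    y1 + 3y3 >= 1
    y2 + 3y3 >= 5
    y1, y2, y3 >= 0

Solving the primal: x* = (4, 8).
  primal value c^T x* = 44.
Solving the dual: y* = (0, 4, 0.3333).
  dual value b^T y* = 44.
Strong duality: c^T x* = b^T y*. Confirmed.

44


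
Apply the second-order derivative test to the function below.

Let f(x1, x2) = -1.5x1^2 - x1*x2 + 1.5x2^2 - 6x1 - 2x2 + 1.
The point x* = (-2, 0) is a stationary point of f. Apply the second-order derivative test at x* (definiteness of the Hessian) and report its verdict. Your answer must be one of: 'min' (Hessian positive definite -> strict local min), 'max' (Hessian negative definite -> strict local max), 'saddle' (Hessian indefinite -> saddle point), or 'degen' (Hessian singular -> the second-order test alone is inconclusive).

Compute the Hessian H = grad^2 f:
  H = [[-3, -1], [-1, 3]]
Verify stationarity: grad f(x*) = H x* + g = (0, 0).
Eigenvalues of H: -3.1623, 3.1623.
Eigenvalues have mixed signs, so H is indefinite -> x* is a saddle point.

saddle


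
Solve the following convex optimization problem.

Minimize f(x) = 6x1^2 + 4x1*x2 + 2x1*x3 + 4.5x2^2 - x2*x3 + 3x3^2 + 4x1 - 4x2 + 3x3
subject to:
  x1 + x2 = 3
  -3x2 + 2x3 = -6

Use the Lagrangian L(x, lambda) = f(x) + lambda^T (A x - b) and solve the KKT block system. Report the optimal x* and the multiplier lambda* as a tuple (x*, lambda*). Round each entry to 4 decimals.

Form the Lagrangian:
  L(x, lambda) = (1/2) x^T Q x + c^T x + lambda^T (A x - b)
Stationarity (grad_x L = 0): Q x + c + A^T lambda = 0.
Primal feasibility: A x = b.

This gives the KKT block system:
  [ Q   A^T ] [ x     ]   [-c ]
  [ A    0  ] [ lambda ] = [ b ]

Solving the linear system:
  x*      = (0.9143, 2.0857, 0.1286)
  lambda* = (-23.5714, -1.7571)
  f(x*)   = 27.9357

x* = (0.9143, 2.0857, 0.1286), lambda* = (-23.5714, -1.7571)


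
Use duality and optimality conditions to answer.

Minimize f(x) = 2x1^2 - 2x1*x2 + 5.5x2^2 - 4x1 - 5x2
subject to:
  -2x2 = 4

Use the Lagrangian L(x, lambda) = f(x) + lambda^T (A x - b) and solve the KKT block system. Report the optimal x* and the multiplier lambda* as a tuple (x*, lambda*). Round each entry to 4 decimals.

Form the Lagrangian:
  L(x, lambda) = (1/2) x^T Q x + c^T x + lambda^T (A x - b)
Stationarity (grad_x L = 0): Q x + c + A^T lambda = 0.
Primal feasibility: A x = b.

This gives the KKT block system:
  [ Q   A^T ] [ x     ]   [-c ]
  [ A    0  ] [ lambda ] = [ b ]

Solving the linear system:
  x*      = (0, -2)
  lambda* = (-13.5)
  f(x*)   = 32

x* = (0, -2), lambda* = (-13.5)


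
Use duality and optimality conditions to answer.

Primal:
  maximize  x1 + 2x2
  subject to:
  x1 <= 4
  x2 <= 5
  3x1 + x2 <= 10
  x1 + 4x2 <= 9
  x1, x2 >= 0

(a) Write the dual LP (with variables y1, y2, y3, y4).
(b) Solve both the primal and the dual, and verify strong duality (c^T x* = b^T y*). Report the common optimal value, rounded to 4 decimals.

The standard primal-dual pair for 'max c^T x s.t. A x <= b, x >= 0' is:
  Dual:  min b^T y  s.t.  A^T y >= c,  y >= 0.

So the dual LP is:
  minimize  4y1 + 5y2 + 10y3 + 9y4
  subject to:
    y1 + 3y3 + y4 >= 1
    y2 + y3 + 4y4 >= 2
    y1, y2, y3, y4 >= 0

Solving the primal: x* = (2.8182, 1.5455).
  primal value c^T x* = 5.9091.
Solving the dual: y* = (0, 0, 0.1818, 0.4545).
  dual value b^T y* = 5.9091.
Strong duality: c^T x* = b^T y*. Confirmed.

5.9091


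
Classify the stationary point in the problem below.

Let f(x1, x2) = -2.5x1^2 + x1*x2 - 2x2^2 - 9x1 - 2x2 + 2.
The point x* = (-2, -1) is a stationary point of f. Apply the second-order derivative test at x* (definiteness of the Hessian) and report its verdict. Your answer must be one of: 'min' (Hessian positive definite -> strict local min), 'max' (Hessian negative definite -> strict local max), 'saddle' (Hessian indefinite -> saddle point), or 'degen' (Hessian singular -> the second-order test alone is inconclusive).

Compute the Hessian H = grad^2 f:
  H = [[-5, 1], [1, -4]]
Verify stationarity: grad f(x*) = H x* + g = (0, 0).
Eigenvalues of H: -5.618, -3.382.
Both eigenvalues < 0, so H is negative definite -> x* is a strict local max.

max


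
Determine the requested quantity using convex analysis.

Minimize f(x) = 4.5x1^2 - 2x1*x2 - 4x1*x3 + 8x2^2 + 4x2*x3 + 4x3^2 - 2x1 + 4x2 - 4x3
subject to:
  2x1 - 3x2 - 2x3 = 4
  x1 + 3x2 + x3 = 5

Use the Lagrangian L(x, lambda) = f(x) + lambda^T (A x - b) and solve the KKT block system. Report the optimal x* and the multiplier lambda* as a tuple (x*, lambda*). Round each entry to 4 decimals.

Form the Lagrangian:
  L(x, lambda) = (1/2) x^T Q x + c^T x + lambda^T (A x - b)
Stationarity (grad_x L = 0): Q x + c + A^T lambda = 0.
Primal feasibility: A x = b.

This gives the KKT block system:
  [ Q   A^T ] [ x     ]   [-c ]
  [ A    0  ] [ lambda ] = [ b ]

Solving the linear system:
  x*      = (3.4745, 0.034, 1.4234)
  lambda* = (-7.4707, -8.5671)
  f(x*)   = 30.1059

x* = (3.4745, 0.034, 1.4234), lambda* = (-7.4707, -8.5671)


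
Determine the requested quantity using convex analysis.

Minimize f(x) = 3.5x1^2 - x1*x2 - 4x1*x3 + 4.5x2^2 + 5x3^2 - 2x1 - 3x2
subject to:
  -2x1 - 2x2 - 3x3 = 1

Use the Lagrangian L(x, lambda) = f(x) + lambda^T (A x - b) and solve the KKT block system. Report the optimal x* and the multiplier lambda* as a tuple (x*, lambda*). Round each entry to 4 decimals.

Form the Lagrangian:
  L(x, lambda) = (1/2) x^T Q x + c^T x + lambda^T (A x - b)
Stationarity (grad_x L = 0): Q x + c + A^T lambda = 0.
Primal feasibility: A x = b.

This gives the KKT block system:
  [ Q   A^T ] [ x     ]   [-c ]
  [ A    0  ] [ lambda ] = [ b ]

Solving the linear system:
  x*      = (-0.1364, 0.1198, -0.3223)
  lambda* = (-0.8926)
  f(x*)   = 0.4029

x* = (-0.1364, 0.1198, -0.3223), lambda* = (-0.8926)


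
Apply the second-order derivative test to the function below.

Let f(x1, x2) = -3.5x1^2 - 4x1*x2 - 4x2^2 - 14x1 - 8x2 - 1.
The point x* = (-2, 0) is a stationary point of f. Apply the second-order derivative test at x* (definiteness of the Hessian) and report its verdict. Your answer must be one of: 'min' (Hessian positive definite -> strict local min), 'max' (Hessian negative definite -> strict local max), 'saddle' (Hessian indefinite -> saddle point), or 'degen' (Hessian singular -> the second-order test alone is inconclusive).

Compute the Hessian H = grad^2 f:
  H = [[-7, -4], [-4, -8]]
Verify stationarity: grad f(x*) = H x* + g = (0, 0).
Eigenvalues of H: -11.5311, -3.4689.
Both eigenvalues < 0, so H is negative definite -> x* is a strict local max.

max


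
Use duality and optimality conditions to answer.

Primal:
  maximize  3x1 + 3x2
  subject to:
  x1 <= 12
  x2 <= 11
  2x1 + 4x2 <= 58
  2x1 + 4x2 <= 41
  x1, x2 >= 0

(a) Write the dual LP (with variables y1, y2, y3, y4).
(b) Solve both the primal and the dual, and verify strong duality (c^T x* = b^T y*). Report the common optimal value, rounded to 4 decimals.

The standard primal-dual pair for 'max c^T x s.t. A x <= b, x >= 0' is:
  Dual:  min b^T y  s.t.  A^T y >= c,  y >= 0.

So the dual LP is:
  minimize  12y1 + 11y2 + 58y3 + 41y4
  subject to:
    y1 + 2y3 + 2y4 >= 3
    y2 + 4y3 + 4y4 >= 3
    y1, y2, y3, y4 >= 0

Solving the primal: x* = (12, 4.25).
  primal value c^T x* = 48.75.
Solving the dual: y* = (1.5, 0, 0, 0.75).
  dual value b^T y* = 48.75.
Strong duality: c^T x* = b^T y*. Confirmed.

48.75


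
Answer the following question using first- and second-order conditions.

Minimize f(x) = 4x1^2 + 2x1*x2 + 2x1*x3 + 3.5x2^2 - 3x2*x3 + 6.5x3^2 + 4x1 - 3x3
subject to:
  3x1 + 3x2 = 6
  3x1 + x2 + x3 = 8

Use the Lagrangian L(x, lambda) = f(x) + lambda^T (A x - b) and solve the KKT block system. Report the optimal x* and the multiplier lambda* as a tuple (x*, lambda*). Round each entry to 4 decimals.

Form the Lagrangian:
  L(x, lambda) = (1/2) x^T Q x + c^T x + lambda^T (A x - b)
Stationarity (grad_x L = 0): Q x + c + A^T lambda = 0.
Primal feasibility: A x = b.

This gives the KKT block system:
  [ Q   A^T ] [ x     ]   [-c ]
  [ A    0  ] [ lambda ] = [ b ]

Solving the linear system:
  x*      = (2.6512, -0.6512, 0.6977)
  lambda* = (4.8915, -13.3256)
  f(x*)   = 42.8837

x* = (2.6512, -0.6512, 0.6977), lambda* = (4.8915, -13.3256)


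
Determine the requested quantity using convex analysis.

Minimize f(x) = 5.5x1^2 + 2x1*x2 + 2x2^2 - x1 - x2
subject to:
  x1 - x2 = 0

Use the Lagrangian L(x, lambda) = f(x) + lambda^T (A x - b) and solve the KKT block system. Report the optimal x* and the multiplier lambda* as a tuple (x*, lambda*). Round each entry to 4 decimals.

Form the Lagrangian:
  L(x, lambda) = (1/2) x^T Q x + c^T x + lambda^T (A x - b)
Stationarity (grad_x L = 0): Q x + c + A^T lambda = 0.
Primal feasibility: A x = b.

This gives the KKT block system:
  [ Q   A^T ] [ x     ]   [-c ]
  [ A    0  ] [ lambda ] = [ b ]

Solving the linear system:
  x*      = (0.1053, 0.1053)
  lambda* = (-0.3684)
  f(x*)   = -0.1053

x* = (0.1053, 0.1053), lambda* = (-0.3684)


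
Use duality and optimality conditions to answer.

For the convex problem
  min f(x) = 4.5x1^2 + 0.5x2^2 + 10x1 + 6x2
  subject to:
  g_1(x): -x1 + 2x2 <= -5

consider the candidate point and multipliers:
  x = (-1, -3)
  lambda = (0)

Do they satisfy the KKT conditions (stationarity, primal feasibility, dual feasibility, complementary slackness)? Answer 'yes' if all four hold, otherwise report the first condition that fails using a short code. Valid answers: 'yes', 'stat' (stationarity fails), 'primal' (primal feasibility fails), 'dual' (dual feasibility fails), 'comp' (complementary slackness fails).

Gradient of f: grad f(x) = Q x + c = (1, 3)
Constraint values g_i(x) = a_i^T x - b_i:
  g_1((-1, -3)) = 0
Stationarity residual: grad f(x) + sum_i lambda_i a_i = (1, 3)
  -> stationarity FAILS
Primal feasibility (all g_i <= 0): OK
Dual feasibility (all lambda_i >= 0): OK
Complementary slackness (lambda_i * g_i(x) = 0 for all i): OK

Verdict: the first failing condition is stationarity -> stat.

stat


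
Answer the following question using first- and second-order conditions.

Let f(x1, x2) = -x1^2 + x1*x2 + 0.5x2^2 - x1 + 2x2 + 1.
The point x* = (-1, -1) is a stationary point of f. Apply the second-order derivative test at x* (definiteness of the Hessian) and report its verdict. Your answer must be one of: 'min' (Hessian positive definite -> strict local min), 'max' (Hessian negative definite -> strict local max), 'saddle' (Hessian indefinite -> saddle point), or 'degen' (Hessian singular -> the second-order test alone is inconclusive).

Compute the Hessian H = grad^2 f:
  H = [[-2, 1], [1, 1]]
Verify stationarity: grad f(x*) = H x* + g = (0, 0).
Eigenvalues of H: -2.3028, 1.3028.
Eigenvalues have mixed signs, so H is indefinite -> x* is a saddle point.

saddle


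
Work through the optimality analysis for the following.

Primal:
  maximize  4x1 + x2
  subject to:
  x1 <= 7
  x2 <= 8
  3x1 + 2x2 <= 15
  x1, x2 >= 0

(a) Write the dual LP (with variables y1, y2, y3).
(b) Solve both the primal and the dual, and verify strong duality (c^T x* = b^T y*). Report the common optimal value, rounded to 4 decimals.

The standard primal-dual pair for 'max c^T x s.t. A x <= b, x >= 0' is:
  Dual:  min b^T y  s.t.  A^T y >= c,  y >= 0.

So the dual LP is:
  minimize  7y1 + 8y2 + 15y3
  subject to:
    y1 + 3y3 >= 4
    y2 + 2y3 >= 1
    y1, y2, y3 >= 0

Solving the primal: x* = (5, 0).
  primal value c^T x* = 20.
Solving the dual: y* = (0, 0, 1.3333).
  dual value b^T y* = 20.
Strong duality: c^T x* = b^T y*. Confirmed.

20


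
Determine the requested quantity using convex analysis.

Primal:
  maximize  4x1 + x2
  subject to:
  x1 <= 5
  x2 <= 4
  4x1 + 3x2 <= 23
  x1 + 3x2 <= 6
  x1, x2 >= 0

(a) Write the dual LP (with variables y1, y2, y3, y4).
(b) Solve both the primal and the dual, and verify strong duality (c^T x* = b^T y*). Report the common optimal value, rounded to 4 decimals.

The standard primal-dual pair for 'max c^T x s.t. A x <= b, x >= 0' is:
  Dual:  min b^T y  s.t.  A^T y >= c,  y >= 0.

So the dual LP is:
  minimize  5y1 + 4y2 + 23y3 + 6y4
  subject to:
    y1 + 4y3 + y4 >= 4
    y2 + 3y3 + 3y4 >= 1
    y1, y2, y3, y4 >= 0

Solving the primal: x* = (5, 0.3333).
  primal value c^T x* = 20.3333.
Solving the dual: y* = (3.6667, 0, 0, 0.3333).
  dual value b^T y* = 20.3333.
Strong duality: c^T x* = b^T y*. Confirmed.

20.3333


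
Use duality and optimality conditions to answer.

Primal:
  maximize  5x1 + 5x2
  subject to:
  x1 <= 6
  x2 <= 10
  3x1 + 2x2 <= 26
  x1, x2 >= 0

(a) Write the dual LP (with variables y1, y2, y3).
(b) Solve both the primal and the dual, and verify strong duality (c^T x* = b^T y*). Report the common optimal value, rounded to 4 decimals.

The standard primal-dual pair for 'max c^T x s.t. A x <= b, x >= 0' is:
  Dual:  min b^T y  s.t.  A^T y >= c,  y >= 0.

So the dual LP is:
  minimize  6y1 + 10y2 + 26y3
  subject to:
    y1 + 3y3 >= 5
    y2 + 2y3 >= 5
    y1, y2, y3 >= 0

Solving the primal: x* = (2, 10).
  primal value c^T x* = 60.
Solving the dual: y* = (0, 1.6667, 1.6667).
  dual value b^T y* = 60.
Strong duality: c^T x* = b^T y*. Confirmed.

60


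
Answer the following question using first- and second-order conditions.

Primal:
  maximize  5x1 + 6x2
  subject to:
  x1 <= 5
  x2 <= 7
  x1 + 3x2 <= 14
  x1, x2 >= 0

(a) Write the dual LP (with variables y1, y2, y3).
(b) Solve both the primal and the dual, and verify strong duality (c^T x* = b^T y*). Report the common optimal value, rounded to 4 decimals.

The standard primal-dual pair for 'max c^T x s.t. A x <= b, x >= 0' is:
  Dual:  min b^T y  s.t.  A^T y >= c,  y >= 0.

So the dual LP is:
  minimize  5y1 + 7y2 + 14y3
  subject to:
    y1 + y3 >= 5
    y2 + 3y3 >= 6
    y1, y2, y3 >= 0

Solving the primal: x* = (5, 3).
  primal value c^T x* = 43.
Solving the dual: y* = (3, 0, 2).
  dual value b^T y* = 43.
Strong duality: c^T x* = b^T y*. Confirmed.

43


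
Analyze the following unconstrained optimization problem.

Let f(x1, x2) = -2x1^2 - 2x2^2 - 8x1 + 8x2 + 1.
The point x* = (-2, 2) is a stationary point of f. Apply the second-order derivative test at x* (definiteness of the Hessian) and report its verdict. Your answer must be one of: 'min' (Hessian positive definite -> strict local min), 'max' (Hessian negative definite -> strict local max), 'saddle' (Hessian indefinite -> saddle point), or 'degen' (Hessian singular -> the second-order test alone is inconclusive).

Compute the Hessian H = grad^2 f:
  H = [[-4, 0], [0, -4]]
Verify stationarity: grad f(x*) = H x* + g = (0, 0).
Eigenvalues of H: -4, -4.
Both eigenvalues < 0, so H is negative definite -> x* is a strict local max.

max


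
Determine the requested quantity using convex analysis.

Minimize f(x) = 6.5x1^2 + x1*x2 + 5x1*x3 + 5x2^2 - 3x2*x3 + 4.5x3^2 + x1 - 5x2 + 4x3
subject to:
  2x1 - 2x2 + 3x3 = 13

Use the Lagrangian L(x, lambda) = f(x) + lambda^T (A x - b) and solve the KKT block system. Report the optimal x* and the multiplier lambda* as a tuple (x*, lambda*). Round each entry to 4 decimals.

Form the Lagrangian:
  L(x, lambda) = (1/2) x^T Q x + c^T x + lambda^T (A x - b)
Stationarity (grad_x L = 0): Q x + c + A^T lambda = 0.
Primal feasibility: A x = b.

This gives the KKT block system:
  [ Q   A^T ] [ x     ]   [-c ]
  [ A    0  ] [ lambda ] = [ b ]

Solving the linear system:
  x*      = (0.8672, -1.269, 2.9092)
  lambda* = (-12.7753)
  f(x*)   = 92.4637

x* = (0.8672, -1.269, 2.9092), lambda* = (-12.7753)


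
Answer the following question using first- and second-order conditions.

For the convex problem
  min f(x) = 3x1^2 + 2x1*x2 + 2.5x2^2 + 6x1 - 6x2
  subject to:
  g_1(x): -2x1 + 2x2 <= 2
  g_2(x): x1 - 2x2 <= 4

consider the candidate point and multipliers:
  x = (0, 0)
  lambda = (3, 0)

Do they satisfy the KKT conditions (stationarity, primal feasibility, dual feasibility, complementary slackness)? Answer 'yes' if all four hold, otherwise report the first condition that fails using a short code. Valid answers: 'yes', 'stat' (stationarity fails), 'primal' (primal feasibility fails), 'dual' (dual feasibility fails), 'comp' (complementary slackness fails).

Gradient of f: grad f(x) = Q x + c = (6, -6)
Constraint values g_i(x) = a_i^T x - b_i:
  g_1((0, 0)) = -2
  g_2((0, 0)) = -4
Stationarity residual: grad f(x) + sum_i lambda_i a_i = (0, 0)
  -> stationarity OK
Primal feasibility (all g_i <= 0): OK
Dual feasibility (all lambda_i >= 0): OK
Complementary slackness (lambda_i * g_i(x) = 0 for all i): FAILS

Verdict: the first failing condition is complementary_slackness -> comp.

comp


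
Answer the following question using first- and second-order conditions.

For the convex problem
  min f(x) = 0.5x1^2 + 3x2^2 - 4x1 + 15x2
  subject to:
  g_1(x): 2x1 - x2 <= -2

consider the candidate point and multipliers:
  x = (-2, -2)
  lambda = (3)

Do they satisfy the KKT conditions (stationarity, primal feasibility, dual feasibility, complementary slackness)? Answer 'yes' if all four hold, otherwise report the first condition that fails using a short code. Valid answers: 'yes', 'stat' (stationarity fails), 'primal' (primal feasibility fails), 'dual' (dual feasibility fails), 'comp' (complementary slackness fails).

Gradient of f: grad f(x) = Q x + c = (-6, 3)
Constraint values g_i(x) = a_i^T x - b_i:
  g_1((-2, -2)) = 0
Stationarity residual: grad f(x) + sum_i lambda_i a_i = (0, 0)
  -> stationarity OK
Primal feasibility (all g_i <= 0): OK
Dual feasibility (all lambda_i >= 0): OK
Complementary slackness (lambda_i * g_i(x) = 0 for all i): OK

Verdict: yes, KKT holds.

yes


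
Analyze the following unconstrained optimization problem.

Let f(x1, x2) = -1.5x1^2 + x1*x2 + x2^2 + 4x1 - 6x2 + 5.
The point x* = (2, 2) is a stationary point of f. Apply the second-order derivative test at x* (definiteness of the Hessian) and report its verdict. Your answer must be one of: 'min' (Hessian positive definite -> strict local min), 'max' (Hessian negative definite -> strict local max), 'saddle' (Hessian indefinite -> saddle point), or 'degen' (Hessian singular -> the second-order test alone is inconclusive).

Compute the Hessian H = grad^2 f:
  H = [[-3, 1], [1, 2]]
Verify stationarity: grad f(x*) = H x* + g = (0, 0).
Eigenvalues of H: -3.1926, 2.1926.
Eigenvalues have mixed signs, so H is indefinite -> x* is a saddle point.

saddle


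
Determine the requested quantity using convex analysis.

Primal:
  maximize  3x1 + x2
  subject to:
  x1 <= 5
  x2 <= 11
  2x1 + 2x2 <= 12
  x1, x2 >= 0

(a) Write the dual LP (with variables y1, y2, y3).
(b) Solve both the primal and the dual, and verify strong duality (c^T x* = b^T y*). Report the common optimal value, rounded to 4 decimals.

The standard primal-dual pair for 'max c^T x s.t. A x <= b, x >= 0' is:
  Dual:  min b^T y  s.t.  A^T y >= c,  y >= 0.

So the dual LP is:
  minimize  5y1 + 11y2 + 12y3
  subject to:
    y1 + 2y3 >= 3
    y2 + 2y3 >= 1
    y1, y2, y3 >= 0

Solving the primal: x* = (5, 1).
  primal value c^T x* = 16.
Solving the dual: y* = (2, 0, 0.5).
  dual value b^T y* = 16.
Strong duality: c^T x* = b^T y*. Confirmed.

16


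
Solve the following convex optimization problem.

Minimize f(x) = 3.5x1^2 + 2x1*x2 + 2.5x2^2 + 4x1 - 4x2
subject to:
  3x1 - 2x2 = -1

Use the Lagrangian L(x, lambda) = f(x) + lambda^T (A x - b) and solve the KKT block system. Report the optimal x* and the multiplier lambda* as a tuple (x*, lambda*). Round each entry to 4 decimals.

Form the Lagrangian:
  L(x, lambda) = (1/2) x^T Q x + c^T x + lambda^T (A x - b)
Stationarity (grad_x L = 0): Q x + c + A^T lambda = 0.
Primal feasibility: A x = b.

This gives the KKT block system:
  [ Q   A^T ] [ x     ]   [-c ]
  [ A    0  ] [ lambda ] = [ b ]

Solving the linear system:
  x*      = (-0.1134, 0.3299)
  lambda* = (-1.2887)
  f(x*)   = -1.5309

x* = (-0.1134, 0.3299), lambda* = (-1.2887)


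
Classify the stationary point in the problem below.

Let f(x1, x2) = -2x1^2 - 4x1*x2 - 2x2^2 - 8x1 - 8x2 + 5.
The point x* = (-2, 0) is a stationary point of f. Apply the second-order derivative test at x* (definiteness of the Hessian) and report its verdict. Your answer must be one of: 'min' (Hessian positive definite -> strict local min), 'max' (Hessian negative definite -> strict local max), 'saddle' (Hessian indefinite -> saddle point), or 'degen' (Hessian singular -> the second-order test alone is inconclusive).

Compute the Hessian H = grad^2 f:
  H = [[-4, -4], [-4, -4]]
Verify stationarity: grad f(x*) = H x* + g = (0, 0).
Eigenvalues of H: -8, 0.
H has a zero eigenvalue (singular; negative semidefinite but not definite), so H is neither positive definite, negative definite, nor indefinite. The second-order test alone is inconclusive -> degen.
(Indeed, f is constant along the null direction of H through x*, so x* is not a strict local extremum.)

degen


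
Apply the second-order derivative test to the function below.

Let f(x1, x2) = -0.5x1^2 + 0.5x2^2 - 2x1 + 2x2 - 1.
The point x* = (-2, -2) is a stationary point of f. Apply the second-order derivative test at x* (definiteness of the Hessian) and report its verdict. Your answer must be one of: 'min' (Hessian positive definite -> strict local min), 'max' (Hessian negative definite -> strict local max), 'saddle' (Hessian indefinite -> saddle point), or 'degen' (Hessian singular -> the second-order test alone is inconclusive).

Compute the Hessian H = grad^2 f:
  H = [[-1, 0], [0, 1]]
Verify stationarity: grad f(x*) = H x* + g = (0, 0).
Eigenvalues of H: -1, 1.
Eigenvalues have mixed signs, so H is indefinite -> x* is a saddle point.

saddle


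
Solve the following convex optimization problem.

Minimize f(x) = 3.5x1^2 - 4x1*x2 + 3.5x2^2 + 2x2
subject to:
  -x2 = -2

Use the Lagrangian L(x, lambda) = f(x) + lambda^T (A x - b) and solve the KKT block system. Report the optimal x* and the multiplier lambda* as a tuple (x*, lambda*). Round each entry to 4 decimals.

Form the Lagrangian:
  L(x, lambda) = (1/2) x^T Q x + c^T x + lambda^T (A x - b)
Stationarity (grad_x L = 0): Q x + c + A^T lambda = 0.
Primal feasibility: A x = b.

This gives the KKT block system:
  [ Q   A^T ] [ x     ]   [-c ]
  [ A    0  ] [ lambda ] = [ b ]

Solving the linear system:
  x*      = (1.1429, 2)
  lambda* = (11.4286)
  f(x*)   = 13.4286

x* = (1.1429, 2), lambda* = (11.4286)


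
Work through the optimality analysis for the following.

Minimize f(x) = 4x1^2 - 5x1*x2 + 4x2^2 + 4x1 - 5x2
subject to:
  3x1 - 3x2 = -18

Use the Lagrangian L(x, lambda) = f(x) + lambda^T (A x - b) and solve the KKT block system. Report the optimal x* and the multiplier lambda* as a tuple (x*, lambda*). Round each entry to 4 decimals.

Form the Lagrangian:
  L(x, lambda) = (1/2) x^T Q x + c^T x + lambda^T (A x - b)
Stationarity (grad_x L = 0): Q x + c + A^T lambda = 0.
Primal feasibility: A x = b.

This gives the KKT block system:
  [ Q   A^T ] [ x     ]   [-c ]
  [ A    0  ] [ lambda ] = [ b ]

Solving the linear system:
  x*      = (-2.8333, 3.1667)
  lambda* = (11.5)
  f(x*)   = 89.9167

x* = (-2.8333, 3.1667), lambda* = (11.5)


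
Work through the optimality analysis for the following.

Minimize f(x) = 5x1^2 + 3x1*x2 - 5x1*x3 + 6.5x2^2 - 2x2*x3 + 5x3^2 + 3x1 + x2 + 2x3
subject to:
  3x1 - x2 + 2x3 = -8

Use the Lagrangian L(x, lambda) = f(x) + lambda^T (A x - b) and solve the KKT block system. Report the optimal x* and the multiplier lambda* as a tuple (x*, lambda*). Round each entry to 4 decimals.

Form the Lagrangian:
  L(x, lambda) = (1/2) x^T Q x + c^T x + lambda^T (A x - b)
Stationarity (grad_x L = 0): Q x + c + A^T lambda = 0.
Primal feasibility: A x = b.

This gives the KKT block system:
  [ Q   A^T ] [ x     ]   [-c ]
  [ A    0  ] [ lambda ] = [ b ]

Solving the linear system:
  x*      = (-1.6633, 0.2479, -1.381)
  lambda* = (1.9948)
  f(x*)   = 4.2271

x* = (-1.6633, 0.2479, -1.381), lambda* = (1.9948)


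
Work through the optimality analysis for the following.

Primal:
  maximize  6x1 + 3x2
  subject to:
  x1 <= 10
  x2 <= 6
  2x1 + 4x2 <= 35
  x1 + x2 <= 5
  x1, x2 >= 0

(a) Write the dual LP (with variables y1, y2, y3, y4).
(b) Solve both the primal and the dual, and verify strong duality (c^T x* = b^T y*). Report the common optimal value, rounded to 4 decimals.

The standard primal-dual pair for 'max c^T x s.t. A x <= b, x >= 0' is:
  Dual:  min b^T y  s.t.  A^T y >= c,  y >= 0.

So the dual LP is:
  minimize  10y1 + 6y2 + 35y3 + 5y4
  subject to:
    y1 + 2y3 + y4 >= 6
    y2 + 4y3 + y4 >= 3
    y1, y2, y3, y4 >= 0

Solving the primal: x* = (5, 0).
  primal value c^T x* = 30.
Solving the dual: y* = (0, 0, 0, 6).
  dual value b^T y* = 30.
Strong duality: c^T x* = b^T y*. Confirmed.

30


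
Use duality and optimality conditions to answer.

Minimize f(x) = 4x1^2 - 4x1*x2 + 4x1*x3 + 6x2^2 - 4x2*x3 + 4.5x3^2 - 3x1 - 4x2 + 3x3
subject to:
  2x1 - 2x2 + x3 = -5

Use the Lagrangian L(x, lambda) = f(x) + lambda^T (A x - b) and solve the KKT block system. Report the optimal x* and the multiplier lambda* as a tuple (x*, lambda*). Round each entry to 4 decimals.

Form the Lagrangian:
  L(x, lambda) = (1/2) x^T Q x + c^T x + lambda^T (A x - b)
Stationarity (grad_x L = 0): Q x + c + A^T lambda = 0.
Primal feasibility: A x = b.

This gives the KKT block system:
  [ Q   A^T ] [ x     ]   [-c ]
  [ A    0  ] [ lambda ] = [ b ]

Solving the linear system:
  x*      = (-1, 1.375, -0.25)
  lambda* = (8.75)
  f(x*)   = 20.25

x* = (-1, 1.375, -0.25), lambda* = (8.75)


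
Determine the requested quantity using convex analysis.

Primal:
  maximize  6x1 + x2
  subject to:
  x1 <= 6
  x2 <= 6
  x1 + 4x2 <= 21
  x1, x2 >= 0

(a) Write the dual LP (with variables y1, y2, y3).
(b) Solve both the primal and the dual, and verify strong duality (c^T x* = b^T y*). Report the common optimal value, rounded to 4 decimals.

The standard primal-dual pair for 'max c^T x s.t. A x <= b, x >= 0' is:
  Dual:  min b^T y  s.t.  A^T y >= c,  y >= 0.

So the dual LP is:
  minimize  6y1 + 6y2 + 21y3
  subject to:
    y1 + y3 >= 6
    y2 + 4y3 >= 1
    y1, y2, y3 >= 0

Solving the primal: x* = (6, 3.75).
  primal value c^T x* = 39.75.
Solving the dual: y* = (5.75, 0, 0.25).
  dual value b^T y* = 39.75.
Strong duality: c^T x* = b^T y*. Confirmed.

39.75


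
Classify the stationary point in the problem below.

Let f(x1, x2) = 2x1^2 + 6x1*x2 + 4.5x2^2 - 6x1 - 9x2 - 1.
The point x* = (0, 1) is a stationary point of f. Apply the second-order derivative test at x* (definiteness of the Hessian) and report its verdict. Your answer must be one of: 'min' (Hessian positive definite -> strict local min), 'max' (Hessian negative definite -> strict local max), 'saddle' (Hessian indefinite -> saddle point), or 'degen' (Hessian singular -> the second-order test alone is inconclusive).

Compute the Hessian H = grad^2 f:
  H = [[4, 6], [6, 9]]
Verify stationarity: grad f(x*) = H x* + g = (0, 0).
Eigenvalues of H: 0, 13.
H has a zero eigenvalue (singular; positive semidefinite but not definite), so H is neither positive definite, negative definite, nor indefinite. The second-order test alone is inconclusive -> degen.
(Indeed, f is constant along the null direction of H through x*, so x* is not a strict local extremum.)

degen


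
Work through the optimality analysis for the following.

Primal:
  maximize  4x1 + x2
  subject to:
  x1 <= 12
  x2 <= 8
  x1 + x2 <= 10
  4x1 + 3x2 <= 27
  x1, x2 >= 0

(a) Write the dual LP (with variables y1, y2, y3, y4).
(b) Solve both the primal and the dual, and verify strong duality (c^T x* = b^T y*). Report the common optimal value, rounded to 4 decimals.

The standard primal-dual pair for 'max c^T x s.t. A x <= b, x >= 0' is:
  Dual:  min b^T y  s.t.  A^T y >= c,  y >= 0.

So the dual LP is:
  minimize  12y1 + 8y2 + 10y3 + 27y4
  subject to:
    y1 + y3 + 4y4 >= 4
    y2 + y3 + 3y4 >= 1
    y1, y2, y3, y4 >= 0

Solving the primal: x* = (6.75, 0).
  primal value c^T x* = 27.
Solving the dual: y* = (0, 0, 0, 1).
  dual value b^T y* = 27.
Strong duality: c^T x* = b^T y*. Confirmed.

27


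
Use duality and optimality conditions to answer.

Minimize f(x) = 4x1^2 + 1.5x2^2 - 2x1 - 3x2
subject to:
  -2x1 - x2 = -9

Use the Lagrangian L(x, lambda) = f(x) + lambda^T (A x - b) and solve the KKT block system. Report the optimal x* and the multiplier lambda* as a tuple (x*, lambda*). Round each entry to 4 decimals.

Form the Lagrangian:
  L(x, lambda) = (1/2) x^T Q x + c^T x + lambda^T (A x - b)
Stationarity (grad_x L = 0): Q x + c + A^T lambda = 0.
Primal feasibility: A x = b.

This gives the KKT block system:
  [ Q   A^T ] [ x     ]   [-c ]
  [ A    0  ] [ lambda ] = [ b ]

Solving the linear system:
  x*      = (2.5, 4)
  lambda* = (9)
  f(x*)   = 32

x* = (2.5, 4), lambda* = (9)


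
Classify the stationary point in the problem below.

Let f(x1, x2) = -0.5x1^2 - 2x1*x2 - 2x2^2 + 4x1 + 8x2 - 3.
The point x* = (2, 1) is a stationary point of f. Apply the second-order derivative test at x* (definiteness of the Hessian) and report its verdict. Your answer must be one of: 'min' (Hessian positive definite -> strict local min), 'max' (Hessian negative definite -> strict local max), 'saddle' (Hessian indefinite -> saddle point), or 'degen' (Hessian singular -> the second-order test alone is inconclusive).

Compute the Hessian H = grad^2 f:
  H = [[-1, -2], [-2, -4]]
Verify stationarity: grad f(x*) = H x* + g = (0, 0).
Eigenvalues of H: -5, 0.
H has a zero eigenvalue (singular; negative semidefinite but not definite), so H is neither positive definite, negative definite, nor indefinite. The second-order test alone is inconclusive -> degen.
(Indeed, f is constant along the null direction of H through x*, so x* is not a strict local extremum.)

degen


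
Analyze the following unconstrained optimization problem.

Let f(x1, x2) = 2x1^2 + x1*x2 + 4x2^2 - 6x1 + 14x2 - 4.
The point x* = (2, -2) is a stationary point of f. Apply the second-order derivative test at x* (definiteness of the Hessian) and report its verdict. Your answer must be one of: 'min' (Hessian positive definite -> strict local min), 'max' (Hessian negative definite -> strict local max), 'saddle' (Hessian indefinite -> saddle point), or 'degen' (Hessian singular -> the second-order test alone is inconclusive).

Compute the Hessian H = grad^2 f:
  H = [[4, 1], [1, 8]]
Verify stationarity: grad f(x*) = H x* + g = (0, 0).
Eigenvalues of H: 3.7639, 8.2361.
Both eigenvalues > 0, so H is positive definite -> x* is a strict local min.

min


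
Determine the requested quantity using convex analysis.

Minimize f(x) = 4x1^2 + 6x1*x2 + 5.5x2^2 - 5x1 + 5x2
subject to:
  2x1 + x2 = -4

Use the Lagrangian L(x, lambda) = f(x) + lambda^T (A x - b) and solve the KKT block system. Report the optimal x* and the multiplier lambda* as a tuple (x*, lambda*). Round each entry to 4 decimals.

Form the Lagrangian:
  L(x, lambda) = (1/2) x^T Q x + c^T x + lambda^T (A x - b)
Stationarity (grad_x L = 0): Q x + c + A^T lambda = 0.
Primal feasibility: A x = b.

This gives the KKT block system:
  [ Q   A^T ] [ x     ]   [-c ]
  [ A    0  ] [ lambda ] = [ b ]

Solving the linear system:
  x*      = (-1.75, -0.5)
  lambda* = (11)
  f(x*)   = 25.125

x* = (-1.75, -0.5), lambda* = (11)


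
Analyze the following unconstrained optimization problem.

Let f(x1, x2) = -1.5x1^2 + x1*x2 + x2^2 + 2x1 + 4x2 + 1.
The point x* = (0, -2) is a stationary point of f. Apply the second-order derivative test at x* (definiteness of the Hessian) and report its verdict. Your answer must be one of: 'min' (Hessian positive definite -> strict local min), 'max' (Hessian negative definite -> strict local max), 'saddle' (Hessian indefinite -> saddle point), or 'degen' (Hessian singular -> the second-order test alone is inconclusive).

Compute the Hessian H = grad^2 f:
  H = [[-3, 1], [1, 2]]
Verify stationarity: grad f(x*) = H x* + g = (0, 0).
Eigenvalues of H: -3.1926, 2.1926.
Eigenvalues have mixed signs, so H is indefinite -> x* is a saddle point.

saddle


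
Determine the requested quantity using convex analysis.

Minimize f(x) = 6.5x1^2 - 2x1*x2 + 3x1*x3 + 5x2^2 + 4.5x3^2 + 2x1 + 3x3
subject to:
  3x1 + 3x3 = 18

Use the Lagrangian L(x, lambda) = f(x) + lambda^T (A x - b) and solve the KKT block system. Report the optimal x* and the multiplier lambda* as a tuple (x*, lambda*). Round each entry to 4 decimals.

Form the Lagrangian:
  L(x, lambda) = (1/2) x^T Q x + c^T x + lambda^T (A x - b)
Stationarity (grad_x L = 0): Q x + c + A^T lambda = 0.
Primal feasibility: A x = b.

This gives the KKT block system:
  [ Q   A^T ] [ x     ]   [-c ]
  [ A    0  ] [ lambda ] = [ b ]

Solving the linear system:
  x*      = (2.3718, 0.4744, 3.6282)
  lambda* = (-14.2564)
  f(x*)   = 136.1218

x* = (2.3718, 0.4744, 3.6282), lambda* = (-14.2564)


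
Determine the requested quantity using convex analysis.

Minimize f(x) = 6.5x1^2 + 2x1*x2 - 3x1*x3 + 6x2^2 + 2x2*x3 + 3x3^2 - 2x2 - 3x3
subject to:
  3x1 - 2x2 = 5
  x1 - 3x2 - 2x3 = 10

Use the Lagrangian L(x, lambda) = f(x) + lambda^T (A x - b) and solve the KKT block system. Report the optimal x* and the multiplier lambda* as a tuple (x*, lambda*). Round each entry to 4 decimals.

Form the Lagrangian:
  L(x, lambda) = (1/2) x^T Q x + c^T x + lambda^T (A x - b)
Stationarity (grad_x L = 0): Q x + c + A^T lambda = 0.
Primal feasibility: A x = b.

This gives the KKT block system:
  [ Q   A^T ] [ x     ]   [-c ]
  [ A    0  ] [ lambda ] = [ b ]

Solving the linear system:
  x*      = (0.4019, -1.8971, -1.9534)
  lambda* = (0.8563, -9.8602)
  f(x*)   = 51.9874

x* = (0.4019, -1.8971, -1.9534), lambda* = (0.8563, -9.8602)


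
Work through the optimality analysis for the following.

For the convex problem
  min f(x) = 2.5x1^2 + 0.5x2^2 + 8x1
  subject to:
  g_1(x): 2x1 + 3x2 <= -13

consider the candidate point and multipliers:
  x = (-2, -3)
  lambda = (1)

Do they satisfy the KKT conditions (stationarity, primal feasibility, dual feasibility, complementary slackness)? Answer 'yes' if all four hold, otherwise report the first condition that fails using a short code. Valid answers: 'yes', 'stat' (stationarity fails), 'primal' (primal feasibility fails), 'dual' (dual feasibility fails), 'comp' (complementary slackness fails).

Gradient of f: grad f(x) = Q x + c = (-2, -3)
Constraint values g_i(x) = a_i^T x - b_i:
  g_1((-2, -3)) = 0
Stationarity residual: grad f(x) + sum_i lambda_i a_i = (0, 0)
  -> stationarity OK
Primal feasibility (all g_i <= 0): OK
Dual feasibility (all lambda_i >= 0): OK
Complementary slackness (lambda_i * g_i(x) = 0 for all i): OK

Verdict: yes, KKT holds.

yes


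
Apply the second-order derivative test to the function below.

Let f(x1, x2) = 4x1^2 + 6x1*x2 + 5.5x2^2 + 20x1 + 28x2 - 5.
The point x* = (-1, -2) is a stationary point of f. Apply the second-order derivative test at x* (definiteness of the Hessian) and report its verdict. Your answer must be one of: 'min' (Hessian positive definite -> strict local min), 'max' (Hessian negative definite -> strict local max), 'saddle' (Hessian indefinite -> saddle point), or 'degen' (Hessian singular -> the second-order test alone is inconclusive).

Compute the Hessian H = grad^2 f:
  H = [[8, 6], [6, 11]]
Verify stationarity: grad f(x*) = H x* + g = (0, 0).
Eigenvalues of H: 3.3153, 15.6847.
Both eigenvalues > 0, so H is positive definite -> x* is a strict local min.

min
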